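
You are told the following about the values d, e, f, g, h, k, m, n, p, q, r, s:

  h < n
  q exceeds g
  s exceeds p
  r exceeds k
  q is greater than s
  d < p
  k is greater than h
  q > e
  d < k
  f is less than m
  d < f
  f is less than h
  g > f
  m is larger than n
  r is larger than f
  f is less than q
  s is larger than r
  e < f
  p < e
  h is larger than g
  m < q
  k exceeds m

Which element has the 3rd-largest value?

r

Piecing the relations together gives one ordering: d < p < e < f < g < h < n < m < k < r < s < q.
Counting 3 from the largest end gives r.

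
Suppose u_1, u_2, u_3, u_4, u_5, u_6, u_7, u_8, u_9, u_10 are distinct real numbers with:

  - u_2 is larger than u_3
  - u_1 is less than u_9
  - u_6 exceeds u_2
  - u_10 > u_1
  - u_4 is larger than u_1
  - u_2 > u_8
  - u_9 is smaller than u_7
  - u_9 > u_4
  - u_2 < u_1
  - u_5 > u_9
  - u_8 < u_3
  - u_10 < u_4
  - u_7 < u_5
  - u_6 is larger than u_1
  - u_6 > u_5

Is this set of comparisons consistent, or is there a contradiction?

Every relation is compatible with u_8 < u_3 < u_2 < u_1 < u_10 < u_4 < u_9 < u_7 < u_5 < u_6; the set is consistent.

consistent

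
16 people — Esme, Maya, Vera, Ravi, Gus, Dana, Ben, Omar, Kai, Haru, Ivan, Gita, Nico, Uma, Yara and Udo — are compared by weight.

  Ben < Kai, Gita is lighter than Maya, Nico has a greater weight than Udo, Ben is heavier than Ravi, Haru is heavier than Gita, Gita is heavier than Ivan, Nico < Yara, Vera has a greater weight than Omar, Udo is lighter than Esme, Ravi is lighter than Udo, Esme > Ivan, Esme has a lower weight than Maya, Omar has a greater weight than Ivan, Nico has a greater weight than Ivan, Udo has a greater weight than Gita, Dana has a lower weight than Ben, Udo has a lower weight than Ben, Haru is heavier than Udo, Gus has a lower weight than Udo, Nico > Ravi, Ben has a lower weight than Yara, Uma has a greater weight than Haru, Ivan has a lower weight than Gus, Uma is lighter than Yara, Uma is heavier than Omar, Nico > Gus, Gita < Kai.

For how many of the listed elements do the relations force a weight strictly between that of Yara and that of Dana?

Chaining upward from Dana reaches: Ben, Kai.
Chaining downward from Yara reaches: Ivan, Omar, Gita, Ravi, Gus, Udo, Ben, Haru, Uma, Nico.
Strictly between Dana and Yara are those in both lists: Ben — 1 element.

1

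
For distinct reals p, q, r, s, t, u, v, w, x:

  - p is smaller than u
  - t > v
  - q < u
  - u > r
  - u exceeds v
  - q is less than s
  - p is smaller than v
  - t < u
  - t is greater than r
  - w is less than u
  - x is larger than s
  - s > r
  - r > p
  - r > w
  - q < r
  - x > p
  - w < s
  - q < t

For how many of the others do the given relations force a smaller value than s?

4

The elements the relations force below s are q, w, p, r — no chain reaches any other.
That is 4.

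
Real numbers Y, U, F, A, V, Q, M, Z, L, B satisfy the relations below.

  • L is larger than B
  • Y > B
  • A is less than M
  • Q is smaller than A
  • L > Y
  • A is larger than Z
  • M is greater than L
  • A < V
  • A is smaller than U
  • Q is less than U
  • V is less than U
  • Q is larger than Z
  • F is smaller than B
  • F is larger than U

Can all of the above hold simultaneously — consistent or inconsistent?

The single ordering Z < Q < A < V < U < F < B < Y < L < M satisfies every listed relation, so no contradiction arises.

consistent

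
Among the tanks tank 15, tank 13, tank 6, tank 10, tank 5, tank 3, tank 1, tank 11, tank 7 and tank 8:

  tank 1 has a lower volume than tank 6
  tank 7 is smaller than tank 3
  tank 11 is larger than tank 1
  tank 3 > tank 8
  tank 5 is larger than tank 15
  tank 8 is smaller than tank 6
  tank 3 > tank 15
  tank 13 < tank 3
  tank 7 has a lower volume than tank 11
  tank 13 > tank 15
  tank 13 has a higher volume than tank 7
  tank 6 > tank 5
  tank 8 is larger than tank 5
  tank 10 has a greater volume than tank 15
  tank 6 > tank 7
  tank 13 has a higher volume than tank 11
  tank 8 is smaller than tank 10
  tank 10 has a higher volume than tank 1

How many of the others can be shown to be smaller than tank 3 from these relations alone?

Directly below tank 3: tank 15, tank 7, tank 8, tank 13.
One step further: tank 5, tank 11 (6 so far).
One step further: tank 1 (7 so far).
No other element is forced below tank 3 by the given relations, so the count is 7.

7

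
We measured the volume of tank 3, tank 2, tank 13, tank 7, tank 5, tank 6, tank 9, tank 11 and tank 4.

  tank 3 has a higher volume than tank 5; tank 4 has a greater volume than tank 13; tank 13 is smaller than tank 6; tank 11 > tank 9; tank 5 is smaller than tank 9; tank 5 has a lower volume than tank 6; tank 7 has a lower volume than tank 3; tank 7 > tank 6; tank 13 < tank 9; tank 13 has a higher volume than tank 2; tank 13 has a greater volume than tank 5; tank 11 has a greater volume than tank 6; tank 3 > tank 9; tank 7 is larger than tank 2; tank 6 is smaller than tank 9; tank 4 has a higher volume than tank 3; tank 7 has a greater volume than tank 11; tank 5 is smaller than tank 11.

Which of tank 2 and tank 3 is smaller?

tank 2

tank 2 < tank 13 and tank 13 < tank 6 give tank 2 < tank 6.
With tank 6 < tank 9: tank 2 < tank 13 < tank 6 < tank 9.
With tank 9 < tank 11: tank 2 < tank 13 < tank 6 < tank 9 < tank 11.
Then tank 11 < tank 7 extends the chain to tank 7.
With tank 7 < tank 3: tank 2 < tank 13 < tank 6 < tank 9 < tank 11 < tank 7 < tank 3.
So tank 2 < tank 3; tank 2 is the smaller of the two.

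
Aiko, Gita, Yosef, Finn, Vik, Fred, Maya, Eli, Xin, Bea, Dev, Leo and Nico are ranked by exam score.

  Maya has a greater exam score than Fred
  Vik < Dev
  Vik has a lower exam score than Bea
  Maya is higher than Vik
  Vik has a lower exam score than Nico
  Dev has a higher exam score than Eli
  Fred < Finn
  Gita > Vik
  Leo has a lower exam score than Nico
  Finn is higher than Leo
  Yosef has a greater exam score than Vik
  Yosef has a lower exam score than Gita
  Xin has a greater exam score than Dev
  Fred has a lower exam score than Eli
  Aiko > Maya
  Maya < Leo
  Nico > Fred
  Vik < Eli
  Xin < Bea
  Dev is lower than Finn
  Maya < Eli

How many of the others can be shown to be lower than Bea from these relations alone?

From Bea the given relations immediately reach Vik, Xin.
From those, Dev — 3 in total.
From those, Eli — 4 in total.
From those, Fred, Maya — 6 in total.
Nothing else is reachable below Bea; 6 in all.

6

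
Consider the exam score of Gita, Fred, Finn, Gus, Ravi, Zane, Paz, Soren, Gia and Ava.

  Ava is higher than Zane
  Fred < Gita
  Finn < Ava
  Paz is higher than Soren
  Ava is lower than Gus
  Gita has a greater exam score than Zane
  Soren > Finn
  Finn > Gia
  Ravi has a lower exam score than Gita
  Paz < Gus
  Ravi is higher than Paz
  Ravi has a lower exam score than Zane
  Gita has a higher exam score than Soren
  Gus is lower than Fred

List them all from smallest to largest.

Gia < Finn < Soren < Paz < Ravi < Zane < Ava < Gus < Fred < Gita

Each adjacent pair is fixed by a given relation: Gia < Finn; Finn < Soren; Soren < Paz; Paz < Ravi; Ravi < Zane; Zane < Ava; Ava < Gus; Gus < Fred; Fred < Gita. Chaining them end to end gives the full order.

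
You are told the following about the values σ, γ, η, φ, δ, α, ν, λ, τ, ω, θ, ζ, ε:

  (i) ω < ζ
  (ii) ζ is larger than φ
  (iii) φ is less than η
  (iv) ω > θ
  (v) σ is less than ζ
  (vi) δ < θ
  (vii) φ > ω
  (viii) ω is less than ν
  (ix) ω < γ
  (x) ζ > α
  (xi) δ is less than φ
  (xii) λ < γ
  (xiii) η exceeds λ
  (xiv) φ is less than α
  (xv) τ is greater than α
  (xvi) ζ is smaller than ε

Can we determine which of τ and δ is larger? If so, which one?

δ < θ < ω < φ < α < τ, by transitivity through θ, ω, φ, α.
So τ is larger.

τ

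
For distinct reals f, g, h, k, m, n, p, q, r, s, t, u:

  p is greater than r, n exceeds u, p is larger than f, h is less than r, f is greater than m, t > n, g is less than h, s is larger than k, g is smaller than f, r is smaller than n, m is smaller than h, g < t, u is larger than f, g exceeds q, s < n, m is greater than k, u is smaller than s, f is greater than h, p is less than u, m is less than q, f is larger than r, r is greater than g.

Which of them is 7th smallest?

Chaining the given pairs: k < m < q < g < h < r < f < p < u < s < n < t.
Counting 7 from the smallest end gives f.

f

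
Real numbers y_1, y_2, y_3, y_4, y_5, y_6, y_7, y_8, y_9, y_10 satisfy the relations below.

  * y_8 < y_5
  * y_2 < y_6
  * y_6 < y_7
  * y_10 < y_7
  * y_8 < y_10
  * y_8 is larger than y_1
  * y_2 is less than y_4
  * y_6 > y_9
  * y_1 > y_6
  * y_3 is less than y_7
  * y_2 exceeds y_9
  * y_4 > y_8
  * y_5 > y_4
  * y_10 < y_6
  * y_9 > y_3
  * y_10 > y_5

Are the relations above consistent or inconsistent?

inconsistent

We have y_10 < y_6 stated directly, yet also y_6 < y_1 < y_8 < y_4 < y_5 < y_10 by chaining the others — so y_6 < y_10. Contradiction.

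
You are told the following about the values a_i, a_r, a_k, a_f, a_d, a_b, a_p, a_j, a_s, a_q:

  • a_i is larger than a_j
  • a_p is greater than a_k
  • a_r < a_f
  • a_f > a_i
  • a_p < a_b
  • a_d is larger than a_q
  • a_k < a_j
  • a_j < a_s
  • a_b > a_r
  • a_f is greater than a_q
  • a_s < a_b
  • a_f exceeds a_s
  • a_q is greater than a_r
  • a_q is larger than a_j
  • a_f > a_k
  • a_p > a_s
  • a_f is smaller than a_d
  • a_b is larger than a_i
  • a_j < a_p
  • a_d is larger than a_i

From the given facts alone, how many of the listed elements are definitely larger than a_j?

7

The elements the relations force above a_j are a_s, a_i, a_p, a_b, a_q, a_f, a_d — no chain reaches any other.
That is 7.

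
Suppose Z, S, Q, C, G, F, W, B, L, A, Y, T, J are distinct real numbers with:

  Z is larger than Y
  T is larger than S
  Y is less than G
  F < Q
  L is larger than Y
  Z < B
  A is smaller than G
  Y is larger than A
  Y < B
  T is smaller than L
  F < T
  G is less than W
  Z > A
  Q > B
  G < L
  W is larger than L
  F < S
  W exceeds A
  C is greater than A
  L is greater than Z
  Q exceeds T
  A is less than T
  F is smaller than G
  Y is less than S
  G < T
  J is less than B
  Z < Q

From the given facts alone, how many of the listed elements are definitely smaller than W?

8

The elements the relations force below W are A, Y, F, S, Z, G, T, L — no chain reaches any other.
That is 8.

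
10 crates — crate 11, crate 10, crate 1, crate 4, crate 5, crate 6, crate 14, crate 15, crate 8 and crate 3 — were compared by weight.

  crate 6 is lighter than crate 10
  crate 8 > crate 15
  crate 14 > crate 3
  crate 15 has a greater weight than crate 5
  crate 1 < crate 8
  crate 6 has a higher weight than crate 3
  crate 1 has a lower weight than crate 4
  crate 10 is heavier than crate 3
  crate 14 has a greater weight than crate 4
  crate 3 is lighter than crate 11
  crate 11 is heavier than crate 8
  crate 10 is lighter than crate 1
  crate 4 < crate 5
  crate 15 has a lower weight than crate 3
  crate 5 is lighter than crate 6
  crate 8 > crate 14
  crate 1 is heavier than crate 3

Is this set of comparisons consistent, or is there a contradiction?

We have crate 4 < crate 5 stated directly, yet also crate 5 < crate 15 < crate 3 < crate 6 < crate 10 < crate 1 < crate 4 by chaining the others — so crate 5 < crate 4. Contradiction.

inconsistent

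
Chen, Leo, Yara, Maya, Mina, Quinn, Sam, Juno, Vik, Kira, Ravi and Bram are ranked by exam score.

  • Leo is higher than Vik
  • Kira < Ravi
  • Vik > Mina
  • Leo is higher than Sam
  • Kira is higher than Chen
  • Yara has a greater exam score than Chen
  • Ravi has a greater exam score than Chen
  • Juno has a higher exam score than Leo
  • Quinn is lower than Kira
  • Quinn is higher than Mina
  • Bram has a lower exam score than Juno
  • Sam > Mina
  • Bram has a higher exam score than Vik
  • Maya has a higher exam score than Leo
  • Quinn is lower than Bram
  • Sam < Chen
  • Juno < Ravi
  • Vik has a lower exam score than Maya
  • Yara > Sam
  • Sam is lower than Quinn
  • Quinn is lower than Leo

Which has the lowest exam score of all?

Sam is not least since Mina < Sam; Vik is not least since Mina < Vik; Quinn is not least since Sam < Quinn; Leo is not least since Quinn < Leo; Bram is not least since Vik < Bram; Maya is not least since Leo < Maya; Juno is not least since Bram < Juno; Chen is not least since Sam < Chen; Kira is not least since Chen < Kira; Yara is not least since Chen < Yara; Ravi is not least since Kira < Ravi.
Only Mina has nothing below it, so Mina is the lowest exam score.

Mina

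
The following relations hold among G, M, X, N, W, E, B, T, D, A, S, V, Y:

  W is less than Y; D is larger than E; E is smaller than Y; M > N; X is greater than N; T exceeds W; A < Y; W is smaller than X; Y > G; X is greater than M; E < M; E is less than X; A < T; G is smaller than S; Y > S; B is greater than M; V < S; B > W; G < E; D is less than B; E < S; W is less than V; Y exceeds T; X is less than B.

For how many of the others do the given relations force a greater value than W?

The elements the relations force above W are V, T, S, Y, X, B — no chain reaches any other.
That is 6.

6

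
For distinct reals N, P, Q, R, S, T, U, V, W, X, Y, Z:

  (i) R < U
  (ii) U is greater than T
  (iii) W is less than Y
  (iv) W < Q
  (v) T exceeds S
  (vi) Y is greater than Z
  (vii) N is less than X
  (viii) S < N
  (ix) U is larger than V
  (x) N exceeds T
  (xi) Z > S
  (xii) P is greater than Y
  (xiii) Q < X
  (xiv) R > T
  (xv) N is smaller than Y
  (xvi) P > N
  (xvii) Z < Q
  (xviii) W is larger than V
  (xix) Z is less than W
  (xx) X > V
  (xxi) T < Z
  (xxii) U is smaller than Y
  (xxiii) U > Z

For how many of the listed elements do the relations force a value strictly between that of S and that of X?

5

The relations place S below X. An element lies strictly between them when it is forced above S and also forced below X.
Above S: {T, R, Z, N, W, U, Q, Y, P}. Below X: {T, V, Z, N, W, Q}.
Intersection: {T, Z, N, W, Q} — 5.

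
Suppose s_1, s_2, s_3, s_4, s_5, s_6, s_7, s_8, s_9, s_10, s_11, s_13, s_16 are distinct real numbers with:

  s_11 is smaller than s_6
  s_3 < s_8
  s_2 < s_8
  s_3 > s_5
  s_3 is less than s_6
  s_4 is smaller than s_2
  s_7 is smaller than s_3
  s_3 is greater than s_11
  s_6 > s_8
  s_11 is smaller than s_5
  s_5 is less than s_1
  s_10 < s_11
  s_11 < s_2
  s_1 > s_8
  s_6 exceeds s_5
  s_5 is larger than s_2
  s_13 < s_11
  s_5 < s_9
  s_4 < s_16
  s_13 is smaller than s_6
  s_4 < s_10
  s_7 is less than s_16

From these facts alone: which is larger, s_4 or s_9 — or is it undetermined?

s_4 < s_10 < s_11 < s_2 < s_5 < s_9, by transitivity through s_10, s_11, s_2, s_5.
So s_9 is larger.

s_9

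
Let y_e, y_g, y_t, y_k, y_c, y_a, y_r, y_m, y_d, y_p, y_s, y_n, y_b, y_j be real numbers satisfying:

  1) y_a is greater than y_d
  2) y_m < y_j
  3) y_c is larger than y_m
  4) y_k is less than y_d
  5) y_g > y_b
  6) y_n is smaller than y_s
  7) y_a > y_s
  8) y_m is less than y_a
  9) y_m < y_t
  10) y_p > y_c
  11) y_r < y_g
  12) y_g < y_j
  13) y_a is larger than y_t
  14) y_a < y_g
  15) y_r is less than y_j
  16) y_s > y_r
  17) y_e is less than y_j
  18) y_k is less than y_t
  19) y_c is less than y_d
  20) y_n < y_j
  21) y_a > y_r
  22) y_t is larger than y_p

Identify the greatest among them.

Chaining downward from y_j: directly below it, y_r, y_m, y_n, y_e, y_g; then y_b, y_a; then y_t, y_d, y_s; then y_k, y_c, y_p.
That covers every other element, and nothing is given above y_j, so y_j is the greatest.

y_j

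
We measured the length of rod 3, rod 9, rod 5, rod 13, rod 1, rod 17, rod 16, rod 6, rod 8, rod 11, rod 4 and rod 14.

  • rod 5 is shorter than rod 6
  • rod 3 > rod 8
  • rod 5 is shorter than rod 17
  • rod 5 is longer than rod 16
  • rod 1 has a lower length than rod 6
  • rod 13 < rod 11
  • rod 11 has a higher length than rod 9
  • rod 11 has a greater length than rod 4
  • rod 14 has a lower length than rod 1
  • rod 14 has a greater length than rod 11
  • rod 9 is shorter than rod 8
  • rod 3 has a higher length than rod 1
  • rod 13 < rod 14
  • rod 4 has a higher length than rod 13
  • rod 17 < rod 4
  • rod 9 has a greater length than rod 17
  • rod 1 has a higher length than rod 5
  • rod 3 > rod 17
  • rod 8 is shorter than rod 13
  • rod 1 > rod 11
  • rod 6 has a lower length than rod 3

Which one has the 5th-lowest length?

Chaining the given pairs: rod 16 < rod 5 < rod 17 < rod 9 < rod 8 < rod 13 < rod 4 < rod 11 < rod 14 < rod 1 < rod 6 < rod 3.
The 5th smallest is rod 8.

rod 8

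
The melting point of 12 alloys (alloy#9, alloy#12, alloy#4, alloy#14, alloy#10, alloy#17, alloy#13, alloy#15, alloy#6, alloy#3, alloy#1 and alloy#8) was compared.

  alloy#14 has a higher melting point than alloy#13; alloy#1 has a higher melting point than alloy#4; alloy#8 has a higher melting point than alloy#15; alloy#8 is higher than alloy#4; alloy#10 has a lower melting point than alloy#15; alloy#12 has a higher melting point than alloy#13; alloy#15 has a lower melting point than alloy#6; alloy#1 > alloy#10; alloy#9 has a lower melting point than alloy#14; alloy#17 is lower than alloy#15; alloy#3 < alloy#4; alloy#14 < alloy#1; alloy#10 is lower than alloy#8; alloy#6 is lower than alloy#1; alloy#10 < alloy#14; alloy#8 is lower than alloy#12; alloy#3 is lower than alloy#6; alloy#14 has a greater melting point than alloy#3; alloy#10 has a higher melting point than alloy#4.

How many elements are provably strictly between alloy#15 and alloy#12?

The relations place alloy#15 below alloy#12. An element lies strictly between them when it is forced above alloy#15 and also forced below alloy#12.
Above alloy#15: {alloy#8, alloy#6, alloy#1}. Below alloy#12: {alloy#3, alloy#17, alloy#4, alloy#10, alloy#8, alloy#13}.
Intersection: {alloy#8} — 1.

1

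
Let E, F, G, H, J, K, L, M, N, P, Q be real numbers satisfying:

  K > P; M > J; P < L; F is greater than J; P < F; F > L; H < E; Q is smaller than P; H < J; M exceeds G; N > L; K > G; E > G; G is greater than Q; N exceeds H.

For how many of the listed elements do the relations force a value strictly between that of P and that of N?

The relations place P below N. An element lies strictly between them when it is forced above P and also forced below N.
Above P: {L, K, F}. Below N: {Q, H, L}.
Intersection: {L} — 1.

1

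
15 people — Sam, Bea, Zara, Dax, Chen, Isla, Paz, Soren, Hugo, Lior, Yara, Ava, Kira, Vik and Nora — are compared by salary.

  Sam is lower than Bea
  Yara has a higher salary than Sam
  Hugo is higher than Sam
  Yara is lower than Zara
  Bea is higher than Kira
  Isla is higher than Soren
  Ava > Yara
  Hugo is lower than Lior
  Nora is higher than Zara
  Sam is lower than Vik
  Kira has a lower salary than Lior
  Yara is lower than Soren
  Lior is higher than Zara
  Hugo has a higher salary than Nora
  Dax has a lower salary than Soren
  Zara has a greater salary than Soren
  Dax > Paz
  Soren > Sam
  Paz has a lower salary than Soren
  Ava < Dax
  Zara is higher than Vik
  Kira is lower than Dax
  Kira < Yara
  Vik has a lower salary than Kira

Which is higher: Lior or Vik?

Lior

Vik < Kira and Kira < Yara give Vik < Yara.
Then Yara < Soren extends the chain to Soren.
With Soren < Zara: Vik < Kira < Yara < Soren < Zara.
With Zara < Nora: Vik < Kira < Yara < Soren < Zara < Nora.
With Nora < Hugo: Vik < Kira < Yara < Soren < Zara < Nora < Hugo.
With Hugo < Lior: Vik < Kira < Yara < Soren < Zara < Nora < Hugo < Lior.
So Vik < Lior; Lior is the higher of the two.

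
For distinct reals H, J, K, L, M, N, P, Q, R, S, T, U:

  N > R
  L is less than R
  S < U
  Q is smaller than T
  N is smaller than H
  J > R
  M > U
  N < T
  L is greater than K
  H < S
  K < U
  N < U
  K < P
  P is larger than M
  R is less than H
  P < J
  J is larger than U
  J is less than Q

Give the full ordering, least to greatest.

K < L < R < N < H < S < U < M < P < J < Q < T

The consecutive links are each given: K < L; L < R; R < N; N < H; H < S; S < U; U < M; M < P; P < J; J < Q; Q < T.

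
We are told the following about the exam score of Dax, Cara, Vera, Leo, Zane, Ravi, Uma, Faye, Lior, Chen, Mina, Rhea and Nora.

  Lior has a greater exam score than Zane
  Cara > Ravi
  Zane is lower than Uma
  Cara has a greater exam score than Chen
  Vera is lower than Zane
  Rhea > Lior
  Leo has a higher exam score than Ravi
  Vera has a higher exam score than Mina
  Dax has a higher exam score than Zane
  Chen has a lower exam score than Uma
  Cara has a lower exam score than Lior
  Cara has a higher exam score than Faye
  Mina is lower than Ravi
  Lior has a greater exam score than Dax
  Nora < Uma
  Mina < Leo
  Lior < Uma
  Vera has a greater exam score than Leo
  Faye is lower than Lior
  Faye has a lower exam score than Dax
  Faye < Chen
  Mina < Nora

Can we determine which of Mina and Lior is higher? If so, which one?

Lior

Chaining the given relations: Mina < Ravi < Leo < Vera < Zane < Dax < Lior.
So Lior is higher.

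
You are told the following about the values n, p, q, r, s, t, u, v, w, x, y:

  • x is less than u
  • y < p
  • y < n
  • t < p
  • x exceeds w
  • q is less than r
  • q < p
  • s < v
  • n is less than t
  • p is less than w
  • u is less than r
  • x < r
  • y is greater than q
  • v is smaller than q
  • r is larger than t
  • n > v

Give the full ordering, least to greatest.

s < v < q < y < n < t < p < w < x < u < r

The consecutive links are each given: s < v; v < q; q < y; y < n; n < t; t < p; p < w; w < x; x < u; u < r.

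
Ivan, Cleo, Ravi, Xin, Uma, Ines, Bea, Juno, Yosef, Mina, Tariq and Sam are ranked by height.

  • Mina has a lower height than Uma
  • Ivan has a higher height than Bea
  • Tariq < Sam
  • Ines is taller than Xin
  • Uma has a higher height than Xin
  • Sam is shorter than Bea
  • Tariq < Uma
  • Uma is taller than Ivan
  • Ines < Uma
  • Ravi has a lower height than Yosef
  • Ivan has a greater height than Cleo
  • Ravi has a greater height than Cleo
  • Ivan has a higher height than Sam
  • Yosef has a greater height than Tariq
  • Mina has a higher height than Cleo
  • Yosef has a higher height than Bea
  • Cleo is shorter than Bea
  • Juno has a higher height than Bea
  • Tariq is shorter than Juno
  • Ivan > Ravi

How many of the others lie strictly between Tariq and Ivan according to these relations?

2

The relations place Tariq below Ivan. An element lies strictly between them when it is forced above Tariq and also forced below Ivan.
Above Tariq: {Sam, Bea, Yosef, Uma, Juno}. Below Ivan: {Cleo, Ravi, Sam, Bea}.
Intersection: {Sam, Bea} — 2.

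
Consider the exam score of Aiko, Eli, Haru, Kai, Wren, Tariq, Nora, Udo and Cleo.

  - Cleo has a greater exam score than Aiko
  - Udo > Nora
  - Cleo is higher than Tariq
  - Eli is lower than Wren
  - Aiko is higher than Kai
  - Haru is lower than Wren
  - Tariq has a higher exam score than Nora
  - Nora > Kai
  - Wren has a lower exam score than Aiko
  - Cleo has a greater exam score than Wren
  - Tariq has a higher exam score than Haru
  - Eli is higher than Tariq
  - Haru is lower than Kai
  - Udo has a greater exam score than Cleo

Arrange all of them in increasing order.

Each adjacent pair is fixed by a given relation: Haru < Kai; Kai < Nora; Nora < Tariq; Tariq < Eli; Eli < Wren; Wren < Aiko; Aiko < Cleo; Cleo < Udo. Chaining them end to end gives the full order.

Haru < Kai < Nora < Tariq < Eli < Wren < Aiko < Cleo < Udo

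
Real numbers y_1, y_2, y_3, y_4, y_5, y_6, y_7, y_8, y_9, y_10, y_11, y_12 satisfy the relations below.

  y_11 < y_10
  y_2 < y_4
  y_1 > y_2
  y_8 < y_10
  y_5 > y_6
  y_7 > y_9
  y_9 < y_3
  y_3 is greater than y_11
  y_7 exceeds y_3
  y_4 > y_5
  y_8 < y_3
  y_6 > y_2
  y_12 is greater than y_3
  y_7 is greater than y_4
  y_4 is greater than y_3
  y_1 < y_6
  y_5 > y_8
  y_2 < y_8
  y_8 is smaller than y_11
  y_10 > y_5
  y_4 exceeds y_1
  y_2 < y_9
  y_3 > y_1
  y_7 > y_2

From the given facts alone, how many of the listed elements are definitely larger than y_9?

From y_9 the given relations immediately reach y_3, y_7.
From those, y_4, y_12 — 4 in total.
Nothing else is reachable above y_9; 4 in all.

4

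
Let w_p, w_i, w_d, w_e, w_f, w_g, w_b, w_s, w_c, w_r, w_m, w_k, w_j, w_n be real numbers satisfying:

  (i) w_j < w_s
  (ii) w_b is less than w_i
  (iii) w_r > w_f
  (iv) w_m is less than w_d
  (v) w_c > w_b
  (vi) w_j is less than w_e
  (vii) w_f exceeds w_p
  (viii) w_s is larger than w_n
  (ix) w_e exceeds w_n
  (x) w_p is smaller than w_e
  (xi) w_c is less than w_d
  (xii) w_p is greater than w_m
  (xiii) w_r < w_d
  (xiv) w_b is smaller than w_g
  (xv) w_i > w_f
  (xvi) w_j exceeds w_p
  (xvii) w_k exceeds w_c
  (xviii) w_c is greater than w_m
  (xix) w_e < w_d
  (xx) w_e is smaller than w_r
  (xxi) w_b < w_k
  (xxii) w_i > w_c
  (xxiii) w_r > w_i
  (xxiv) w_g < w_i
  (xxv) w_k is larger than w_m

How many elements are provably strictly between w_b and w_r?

The relations place w_b below w_r. An element lies strictly between them when it is forced above w_b and also forced below w_r.
Above w_b: {w_c, w_g, w_i, w_k, w_d}. Below w_r: {w_m, w_p, w_n, w_j, w_e, w_c, w_g, w_f, w_i}.
Intersection: {w_c, w_g, w_i} — 3.

3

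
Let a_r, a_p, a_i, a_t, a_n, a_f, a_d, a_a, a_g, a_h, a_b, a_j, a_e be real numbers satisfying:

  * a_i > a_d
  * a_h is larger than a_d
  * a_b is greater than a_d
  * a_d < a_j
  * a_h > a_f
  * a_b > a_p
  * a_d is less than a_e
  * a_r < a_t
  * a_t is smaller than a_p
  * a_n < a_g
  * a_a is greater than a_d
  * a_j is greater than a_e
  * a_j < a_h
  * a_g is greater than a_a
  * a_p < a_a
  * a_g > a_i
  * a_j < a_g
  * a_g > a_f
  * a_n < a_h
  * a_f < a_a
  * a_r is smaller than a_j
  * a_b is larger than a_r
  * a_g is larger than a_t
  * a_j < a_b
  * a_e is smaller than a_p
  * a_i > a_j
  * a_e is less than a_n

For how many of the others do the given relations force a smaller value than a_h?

6

From a_h the given relations immediately reach a_d, a_f, a_n, a_j.
From those, a_e, a_r — 6 in total.
No other element is forced below a_h by the given relations, so the count is 6.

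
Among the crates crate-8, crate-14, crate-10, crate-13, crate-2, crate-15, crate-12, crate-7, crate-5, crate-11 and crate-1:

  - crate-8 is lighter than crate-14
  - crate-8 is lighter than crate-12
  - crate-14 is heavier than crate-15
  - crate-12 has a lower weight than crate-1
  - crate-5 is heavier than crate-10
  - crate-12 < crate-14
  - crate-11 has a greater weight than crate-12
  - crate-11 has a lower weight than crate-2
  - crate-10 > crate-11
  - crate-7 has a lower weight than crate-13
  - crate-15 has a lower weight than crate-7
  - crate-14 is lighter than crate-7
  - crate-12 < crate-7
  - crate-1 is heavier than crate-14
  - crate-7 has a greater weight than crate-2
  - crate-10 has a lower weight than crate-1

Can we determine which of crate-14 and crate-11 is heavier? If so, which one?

undetermined

Following every chain through crate-11: above crate-11 we get crate-10, crate-1, crate-5, crate-2, crate-7, crate-13; below crate-11 we get crate-8, crate-12.
crate-14 is not reached, and no chain runs the other way from crate-14 to crate-11.
So the given relations leave the order of crate-11 and crate-14 undetermined.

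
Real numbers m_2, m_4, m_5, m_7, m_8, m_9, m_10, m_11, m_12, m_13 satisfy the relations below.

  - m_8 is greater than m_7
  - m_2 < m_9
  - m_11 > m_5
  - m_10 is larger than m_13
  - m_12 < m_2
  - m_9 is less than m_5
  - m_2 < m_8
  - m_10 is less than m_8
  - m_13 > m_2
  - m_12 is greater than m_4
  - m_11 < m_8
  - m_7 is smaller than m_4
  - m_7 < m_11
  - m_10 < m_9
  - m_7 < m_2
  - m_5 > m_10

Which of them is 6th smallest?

m_10

The consecutive relations fix a unique order: m_7 < m_4 < m_12 < m_2 < m_13 < m_10 < m_9 < m_5 < m_11 < m_8.
Counting 6 from the smallest end gives m_10.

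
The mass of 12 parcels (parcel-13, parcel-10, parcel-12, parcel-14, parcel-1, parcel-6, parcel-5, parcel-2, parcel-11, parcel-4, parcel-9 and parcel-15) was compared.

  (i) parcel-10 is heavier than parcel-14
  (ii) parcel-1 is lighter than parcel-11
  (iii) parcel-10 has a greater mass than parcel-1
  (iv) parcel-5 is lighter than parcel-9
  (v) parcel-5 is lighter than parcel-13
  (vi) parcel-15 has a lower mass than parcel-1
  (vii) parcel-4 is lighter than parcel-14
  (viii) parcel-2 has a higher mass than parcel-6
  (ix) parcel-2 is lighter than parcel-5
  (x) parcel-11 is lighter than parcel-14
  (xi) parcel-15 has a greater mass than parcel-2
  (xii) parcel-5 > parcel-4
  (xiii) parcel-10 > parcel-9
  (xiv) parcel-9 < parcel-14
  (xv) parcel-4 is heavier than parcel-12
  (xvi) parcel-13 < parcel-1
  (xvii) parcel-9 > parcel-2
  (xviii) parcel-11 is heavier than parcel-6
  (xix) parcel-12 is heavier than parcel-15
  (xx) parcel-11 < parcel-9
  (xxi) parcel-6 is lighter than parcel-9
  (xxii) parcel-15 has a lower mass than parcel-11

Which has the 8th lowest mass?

parcel-1

The consecutive relations fix a unique order: parcel-6 < parcel-2 < parcel-15 < parcel-12 < parcel-4 < parcel-5 < parcel-13 < parcel-1 < parcel-11 < parcel-9 < parcel-14 < parcel-10.
Counting 8 from the smallest end gives parcel-1.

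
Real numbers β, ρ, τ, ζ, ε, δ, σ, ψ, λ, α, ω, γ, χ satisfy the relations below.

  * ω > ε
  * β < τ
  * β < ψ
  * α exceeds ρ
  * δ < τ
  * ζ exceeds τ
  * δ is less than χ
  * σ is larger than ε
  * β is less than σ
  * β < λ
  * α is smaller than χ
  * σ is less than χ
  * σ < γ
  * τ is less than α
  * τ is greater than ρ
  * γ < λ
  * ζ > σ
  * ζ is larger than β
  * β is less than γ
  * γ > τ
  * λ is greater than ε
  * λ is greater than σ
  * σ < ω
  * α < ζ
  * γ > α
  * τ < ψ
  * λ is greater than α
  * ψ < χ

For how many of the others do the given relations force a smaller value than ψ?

4

The elements the relations force below ψ are β, δ, ρ, τ — no chain reaches any other.
That is 4.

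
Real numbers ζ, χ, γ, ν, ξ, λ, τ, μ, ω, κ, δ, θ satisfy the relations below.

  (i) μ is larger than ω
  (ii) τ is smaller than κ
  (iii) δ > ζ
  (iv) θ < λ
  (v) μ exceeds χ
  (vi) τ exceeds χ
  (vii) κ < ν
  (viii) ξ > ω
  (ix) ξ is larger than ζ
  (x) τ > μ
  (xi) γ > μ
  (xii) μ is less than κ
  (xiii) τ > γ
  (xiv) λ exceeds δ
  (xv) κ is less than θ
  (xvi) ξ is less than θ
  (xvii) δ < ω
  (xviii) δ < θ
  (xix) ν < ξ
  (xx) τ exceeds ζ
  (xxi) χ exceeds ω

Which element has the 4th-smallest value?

Chaining the given pairs: ζ < δ < ω < χ < μ < γ < τ < κ < ν < ξ < θ < λ.
Counting 4 from the smallest end gives χ.

χ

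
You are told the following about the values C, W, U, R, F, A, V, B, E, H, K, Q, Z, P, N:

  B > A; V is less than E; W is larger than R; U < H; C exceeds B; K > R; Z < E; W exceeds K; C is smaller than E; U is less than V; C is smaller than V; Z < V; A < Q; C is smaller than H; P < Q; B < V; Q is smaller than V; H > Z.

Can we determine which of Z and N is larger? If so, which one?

undetermined

Following every chain through Z: above Z we get V, E, H.
N is not reached, and no chain runs the other way from N to Z.
So the given relations leave the order of Z and N undetermined.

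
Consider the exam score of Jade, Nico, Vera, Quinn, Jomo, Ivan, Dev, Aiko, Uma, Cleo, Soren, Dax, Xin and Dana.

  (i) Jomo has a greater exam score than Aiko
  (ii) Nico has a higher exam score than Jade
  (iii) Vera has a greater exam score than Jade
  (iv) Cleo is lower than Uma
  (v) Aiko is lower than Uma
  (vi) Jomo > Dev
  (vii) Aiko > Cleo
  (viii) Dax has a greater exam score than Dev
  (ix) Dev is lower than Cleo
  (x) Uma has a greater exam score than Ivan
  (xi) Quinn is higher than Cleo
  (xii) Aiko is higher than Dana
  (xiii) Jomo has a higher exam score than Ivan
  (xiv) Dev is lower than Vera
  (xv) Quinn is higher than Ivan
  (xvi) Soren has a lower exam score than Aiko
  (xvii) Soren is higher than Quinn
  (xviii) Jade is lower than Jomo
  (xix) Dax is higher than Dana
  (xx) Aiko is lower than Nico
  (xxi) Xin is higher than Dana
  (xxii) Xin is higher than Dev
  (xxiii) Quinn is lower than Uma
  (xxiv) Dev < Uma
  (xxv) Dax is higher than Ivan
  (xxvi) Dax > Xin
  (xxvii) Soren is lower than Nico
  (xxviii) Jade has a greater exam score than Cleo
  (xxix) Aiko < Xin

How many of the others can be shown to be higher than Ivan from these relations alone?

8

From Ivan the given relations immediately reach Quinn, Jomo, Dax, Uma.
From those, Soren — 5 in total.
From those, Aiko, Nico — 7 in total.
From those, Xin — 8 in total.
Nothing else is reachable above Ivan; 8 in all.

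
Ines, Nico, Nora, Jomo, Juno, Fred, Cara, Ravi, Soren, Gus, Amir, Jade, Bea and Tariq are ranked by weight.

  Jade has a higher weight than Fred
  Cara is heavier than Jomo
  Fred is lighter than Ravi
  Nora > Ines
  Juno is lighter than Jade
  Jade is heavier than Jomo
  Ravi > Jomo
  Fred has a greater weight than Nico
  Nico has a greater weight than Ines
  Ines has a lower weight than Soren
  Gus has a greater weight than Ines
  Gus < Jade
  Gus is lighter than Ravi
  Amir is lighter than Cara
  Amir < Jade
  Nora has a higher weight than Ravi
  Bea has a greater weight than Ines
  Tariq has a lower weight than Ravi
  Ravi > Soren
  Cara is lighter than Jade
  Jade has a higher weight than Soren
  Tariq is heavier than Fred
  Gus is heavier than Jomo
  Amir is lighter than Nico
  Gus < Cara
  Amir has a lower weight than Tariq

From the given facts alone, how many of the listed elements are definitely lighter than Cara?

4

The elements the relations force below Cara are Ines, Jomo, Gus, Amir — no chain reaches any other.
That is 4.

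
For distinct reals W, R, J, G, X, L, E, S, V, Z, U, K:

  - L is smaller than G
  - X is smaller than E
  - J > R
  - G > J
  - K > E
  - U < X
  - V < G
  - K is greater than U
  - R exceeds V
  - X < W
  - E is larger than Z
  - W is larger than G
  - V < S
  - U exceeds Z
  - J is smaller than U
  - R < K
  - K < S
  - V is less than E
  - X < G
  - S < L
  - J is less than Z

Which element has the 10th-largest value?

Chaining the given pairs: V < R < J < Z < U < X < E < K < S < L < G < W.
Counting 10 from the largest end gives J.

J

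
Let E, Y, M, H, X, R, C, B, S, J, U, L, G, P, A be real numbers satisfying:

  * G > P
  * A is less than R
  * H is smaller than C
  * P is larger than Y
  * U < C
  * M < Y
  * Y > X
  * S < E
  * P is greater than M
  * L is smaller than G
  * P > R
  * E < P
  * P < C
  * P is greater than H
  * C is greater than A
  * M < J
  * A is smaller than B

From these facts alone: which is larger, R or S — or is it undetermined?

undetermined

Following every chain through S: above S we get E, P, C, G.
R is not reached, and no chain runs the other way from R to S.
So the given relations leave the order of S and R undetermined.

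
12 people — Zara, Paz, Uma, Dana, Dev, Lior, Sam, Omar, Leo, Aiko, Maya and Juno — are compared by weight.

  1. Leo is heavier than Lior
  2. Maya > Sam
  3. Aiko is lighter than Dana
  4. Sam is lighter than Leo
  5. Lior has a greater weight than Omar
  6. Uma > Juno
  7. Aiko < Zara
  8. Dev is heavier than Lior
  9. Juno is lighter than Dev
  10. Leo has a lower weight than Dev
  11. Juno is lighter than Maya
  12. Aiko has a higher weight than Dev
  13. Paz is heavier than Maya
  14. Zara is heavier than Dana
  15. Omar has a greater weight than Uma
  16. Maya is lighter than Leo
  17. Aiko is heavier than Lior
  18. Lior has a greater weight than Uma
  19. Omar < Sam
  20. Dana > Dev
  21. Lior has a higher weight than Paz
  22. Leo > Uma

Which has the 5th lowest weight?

Maya

The consecutive relations fix a unique order: Juno < Uma < Omar < Sam < Maya < Paz < Lior < Leo < Dev < Aiko < Dana < Zara.
The 5th smallest is Maya.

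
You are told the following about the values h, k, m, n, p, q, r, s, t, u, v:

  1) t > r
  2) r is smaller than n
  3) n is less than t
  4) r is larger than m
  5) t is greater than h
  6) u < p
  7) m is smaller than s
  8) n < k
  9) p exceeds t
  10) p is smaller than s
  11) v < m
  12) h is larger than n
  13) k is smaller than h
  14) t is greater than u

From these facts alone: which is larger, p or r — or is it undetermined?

p

The relevant relations are r < n; n < k; k < h; h < t; t < p.
Chaining these gives r < n < k < h < t < p.
So p is larger.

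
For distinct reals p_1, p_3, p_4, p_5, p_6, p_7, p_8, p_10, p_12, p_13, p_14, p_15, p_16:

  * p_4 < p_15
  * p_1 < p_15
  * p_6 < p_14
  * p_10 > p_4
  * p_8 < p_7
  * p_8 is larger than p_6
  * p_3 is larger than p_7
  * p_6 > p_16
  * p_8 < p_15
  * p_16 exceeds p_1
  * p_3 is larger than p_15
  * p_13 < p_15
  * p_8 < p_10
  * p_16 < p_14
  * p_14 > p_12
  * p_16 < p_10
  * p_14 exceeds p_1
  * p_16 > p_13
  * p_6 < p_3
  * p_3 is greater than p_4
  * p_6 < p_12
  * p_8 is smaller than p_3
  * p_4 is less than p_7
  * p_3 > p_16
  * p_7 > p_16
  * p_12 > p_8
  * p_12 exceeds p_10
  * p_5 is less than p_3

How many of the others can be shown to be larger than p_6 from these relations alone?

7

The elements the relations force above p_6 are p_8, p_15, p_10, p_7, p_12, p_3, p_14 — no chain reaches any other.
That is 7.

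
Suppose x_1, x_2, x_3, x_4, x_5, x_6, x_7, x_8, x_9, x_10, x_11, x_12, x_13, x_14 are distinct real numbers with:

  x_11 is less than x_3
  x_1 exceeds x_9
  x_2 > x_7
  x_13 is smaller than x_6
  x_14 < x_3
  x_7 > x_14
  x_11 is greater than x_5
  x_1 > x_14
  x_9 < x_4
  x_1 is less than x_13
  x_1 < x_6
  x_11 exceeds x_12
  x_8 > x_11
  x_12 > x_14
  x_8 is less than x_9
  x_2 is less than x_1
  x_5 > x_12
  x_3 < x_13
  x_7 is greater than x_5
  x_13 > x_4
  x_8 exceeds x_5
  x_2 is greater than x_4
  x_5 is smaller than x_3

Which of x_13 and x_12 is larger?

x_13

The relevant relations are x_12 < x_11; x_11 < x_8; x_8 < x_9; x_9 < x_4; x_4 < x_2; x_2 < x_1; x_1 < x_13.
Together: x_12 < x_11 < x_8 < x_9 < x_4 < x_2 < x_1 < x_13.
So x_12 < x_13; x_13 is the larger of the two.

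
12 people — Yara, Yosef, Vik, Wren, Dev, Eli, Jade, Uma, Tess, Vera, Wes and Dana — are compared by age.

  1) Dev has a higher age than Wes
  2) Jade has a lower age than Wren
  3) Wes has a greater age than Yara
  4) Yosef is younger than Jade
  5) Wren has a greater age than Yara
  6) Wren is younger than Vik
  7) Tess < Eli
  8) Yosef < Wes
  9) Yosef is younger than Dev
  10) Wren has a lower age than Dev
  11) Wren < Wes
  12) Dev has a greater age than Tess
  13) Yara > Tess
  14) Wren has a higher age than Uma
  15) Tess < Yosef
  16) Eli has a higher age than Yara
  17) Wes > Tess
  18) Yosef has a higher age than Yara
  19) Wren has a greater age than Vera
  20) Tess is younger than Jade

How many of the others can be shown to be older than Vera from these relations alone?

4

The elements the relations force above Vera are Wren, Wes, Vik, Dev — no chain reaches any other.
That is 4.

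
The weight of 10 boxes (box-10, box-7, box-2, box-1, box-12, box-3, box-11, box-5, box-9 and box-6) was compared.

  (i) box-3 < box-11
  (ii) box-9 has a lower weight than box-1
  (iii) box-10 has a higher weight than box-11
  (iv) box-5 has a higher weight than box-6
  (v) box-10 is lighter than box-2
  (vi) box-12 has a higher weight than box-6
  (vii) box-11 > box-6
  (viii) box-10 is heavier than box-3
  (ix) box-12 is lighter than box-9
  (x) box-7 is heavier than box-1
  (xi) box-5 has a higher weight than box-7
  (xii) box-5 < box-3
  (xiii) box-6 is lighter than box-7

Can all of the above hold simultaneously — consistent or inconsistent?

Every relation is compatible with box-6 < box-12 < box-9 < box-1 < box-7 < box-5 < box-3 < box-11 < box-10 < box-2; the set is consistent.

consistent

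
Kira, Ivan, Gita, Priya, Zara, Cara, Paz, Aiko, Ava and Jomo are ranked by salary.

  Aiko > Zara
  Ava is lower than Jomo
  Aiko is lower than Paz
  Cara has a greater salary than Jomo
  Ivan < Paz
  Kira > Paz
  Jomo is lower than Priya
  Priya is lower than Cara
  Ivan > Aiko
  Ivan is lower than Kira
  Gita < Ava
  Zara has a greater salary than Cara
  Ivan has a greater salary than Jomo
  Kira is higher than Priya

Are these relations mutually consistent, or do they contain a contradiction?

consistent

Every relation is compatible with Gita < Ava < Jomo < Priya < Cara < Zara < Aiko < Ivan < Paz < Kira; the set is consistent.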